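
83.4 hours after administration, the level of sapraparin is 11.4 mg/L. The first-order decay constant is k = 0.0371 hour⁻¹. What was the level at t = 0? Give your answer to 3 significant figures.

252 mg/L

t½ = ln 2 / k = 0.69315 / 0.0371 ≈ 18.683 hours.
Number of half-lives elapsed: n = 83.4/18.683 ≈ 4.4639.
A₀ = A × 2^n = 11.4 × 2^4.4639 = 11.4 × 22.068 ≈ 251.58 mg/L.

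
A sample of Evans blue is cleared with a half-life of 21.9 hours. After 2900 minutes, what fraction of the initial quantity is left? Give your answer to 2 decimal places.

2900 minutes = 48.3333 hours.
n = 48.3333/21.9 ≈ 2.207 half-lives.
Fraction remaining = (1/2)^2.207 ≈ 0.21658.

0.22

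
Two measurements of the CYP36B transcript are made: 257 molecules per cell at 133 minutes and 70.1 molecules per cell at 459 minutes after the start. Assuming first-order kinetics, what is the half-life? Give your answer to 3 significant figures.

174 minutes

Over Δt = 459 − 133 = 326 minutes, the level fell by a factor of 257/70.1 ≈ 3.6662.
n = log₂(3.6662) ≈ 1.8743 half-lives, so t½ = 326/1.8743 ≈ 173.93 minutes.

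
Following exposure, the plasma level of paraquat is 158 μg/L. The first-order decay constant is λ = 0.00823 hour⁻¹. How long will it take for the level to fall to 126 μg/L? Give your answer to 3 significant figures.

t½ = ln 2 / λ = 0.69315 / 0.00823 ≈ 84.222 hours.
Fraction remaining = 126/158 ≈ 0.79747.
n = log₂(158/126) = ln(1.254)/ln 2 ≈ 0.3265 half-lives.
t = n × t½ = 0.3265 × 84.222 ≈ 27.499 hours.

27.5 hours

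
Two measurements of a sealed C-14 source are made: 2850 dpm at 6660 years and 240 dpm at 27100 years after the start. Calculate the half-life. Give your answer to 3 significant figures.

Over Δt = 27100 − 6660 = 20440 years, the level fell by a factor of 2850/240 ≈ 11.875.
n = log₂(11.875) ≈ 3.5699 half-lives, so t½ = 20440/3.5699 ≈ 5725.7 years.

5730 years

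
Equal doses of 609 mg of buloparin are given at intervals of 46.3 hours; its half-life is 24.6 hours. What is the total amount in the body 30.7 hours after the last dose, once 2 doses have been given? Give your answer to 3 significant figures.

326 mg

The 2 doses were given 77, 30.7 hours ago.
Total = 609·(1/2)^(77/24.6) + 609·(1/2)^(30.7/24.6)
      = 69.561 + 256.41 ≈ 325.98 mg.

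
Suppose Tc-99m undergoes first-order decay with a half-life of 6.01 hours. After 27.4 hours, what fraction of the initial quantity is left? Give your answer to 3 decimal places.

0.042

n = 27.4/6.01 ≈ 4.5591 half-lives.
Fraction remaining = (1/2)^4.5591 ≈ 0.042421.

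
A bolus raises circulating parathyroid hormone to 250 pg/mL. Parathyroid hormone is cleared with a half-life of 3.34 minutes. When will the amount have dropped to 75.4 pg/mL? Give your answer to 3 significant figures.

5.78 minutes

Fraction remaining = 75.4/250 ≈ 0.3016.
n = log₂(250/75.4) = ln(3.3156)/ln 2 ≈ 1.7293 half-lives.
t = n × t½ = 1.7293 × 3.34 ≈ 5.7758 minutes.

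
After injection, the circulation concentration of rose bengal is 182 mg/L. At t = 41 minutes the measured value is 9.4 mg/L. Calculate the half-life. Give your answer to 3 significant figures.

9.59 minutes

A/A₀ = 9.4/182 ≈ 0.051648.
n = log₂(19.362) ≈ 4.2751 half-lives elapsed in 41 minutes.
t½ = 41/4.2751 ≈ 9.5903 minutes.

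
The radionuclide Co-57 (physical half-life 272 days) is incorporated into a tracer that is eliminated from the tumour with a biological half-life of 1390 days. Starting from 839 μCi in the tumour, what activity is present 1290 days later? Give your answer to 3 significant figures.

16.5 μCi

1/t_eff = 1/t_phys + 1/t_biol = 1/272 + 1/1390 = 0.0043959 per day.
t_eff = 272 × 1390 / (272 + 1390) ≈ 227.48 days.
Remaining = 839 × (1/2)^(1290/227.48) = 839 × (1/2)^5.6707 ≈ 16.471 μCi.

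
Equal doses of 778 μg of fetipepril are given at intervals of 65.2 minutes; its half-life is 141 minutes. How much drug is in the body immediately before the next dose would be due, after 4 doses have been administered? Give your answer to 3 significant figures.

The 4 doses were given 260.8, 195.6, 130.4, 65.2 minutes ago.
Total = 778·(1/2)^(260.8/141) + 778·(1/2)^(195.6/141) + 778·(1/2)^(130.4/141) + 778·(1/2)^(65.2/141)
      = 215.86 + 297.43 + 409.81 + 564.65 ≈ 1487.7 μg.

1490 μg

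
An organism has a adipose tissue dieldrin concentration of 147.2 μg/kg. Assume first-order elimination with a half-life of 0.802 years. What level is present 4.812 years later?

2.3 μg/kg

Elapsed time is 6 half-lives (4.812/0.802).
Each half-life halves the amount: 147.2 × (1/2)^6 = 147.2/64 = 2.3 μg/kg.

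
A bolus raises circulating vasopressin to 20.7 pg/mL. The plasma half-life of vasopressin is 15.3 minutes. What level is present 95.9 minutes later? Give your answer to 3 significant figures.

0.269 pg/mL

Number of half-lives: n = 95.9/15.3 ≈ 6.268.
Remaining = 20.7 × (1/2)^6.268 = 20.7 × 0.012976 ≈ 0.26861 pg/mL.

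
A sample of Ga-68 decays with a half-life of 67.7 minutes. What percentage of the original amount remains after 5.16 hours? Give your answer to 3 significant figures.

4.20%

5.16 hours = 309.6 minutes.
n = 309.6/67.7 ≈ 4.5731 half-lives.
Fraction remaining = (1/2)^4.5731 ≈ 0.04201, i.e. 4.201%.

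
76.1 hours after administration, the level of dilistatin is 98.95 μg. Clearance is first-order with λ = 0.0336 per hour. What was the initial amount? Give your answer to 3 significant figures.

1280 μg

t½ = ln 2 / λ = 0.69315 / 0.0336 ≈ 20.629 hours.
Number of half-lives elapsed: n = 76.1/20.629 ≈ 3.6889.
A₀ = A × 2^n = 98.95 × 2^3.6889 = 98.95 × 12.897 ≈ 1276.1 μg.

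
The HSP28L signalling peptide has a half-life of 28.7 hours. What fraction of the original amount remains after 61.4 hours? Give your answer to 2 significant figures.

n = 61.4/28.7 ≈ 2.1394 half-lives.
Fraction remaining = (1/2)^2.1394 ≈ 0.22698.

0.23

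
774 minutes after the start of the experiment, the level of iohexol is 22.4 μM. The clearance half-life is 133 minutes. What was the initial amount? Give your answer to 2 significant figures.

Number of half-lives elapsed: n = 774/133 ≈ 5.8195.
A₀ = A × 2^n = 22.4 × 2^5.8195 = 22.4 × 56.475 ≈ 1265 μM.

1300 μM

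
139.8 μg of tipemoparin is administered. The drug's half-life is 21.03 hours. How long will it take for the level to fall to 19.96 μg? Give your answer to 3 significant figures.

59.1 hours

Fraction remaining = 19.96/139.8 ≈ 0.14278.
n = log₂(139.8/19.96) = ln(7.004)/ln 2 ≈ 2.8082 half-lives.
t = n × t½ = 2.8082 × 21.03 ≈ 59.056 hours.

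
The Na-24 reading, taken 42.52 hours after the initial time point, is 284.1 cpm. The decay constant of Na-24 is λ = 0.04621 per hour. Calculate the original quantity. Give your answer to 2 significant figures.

t½ = ln 2 / λ = 0.69315 / 0.04621 ≈ 15 hours.
Number of half-lives elapsed: n = 42.52/15 ≈ 2.8347.
A₀ = A × 2^n = 284.1 × 2^2.8347 = 284.1 × 7.1338 ≈ 2026.7 cpm.

2000 cpm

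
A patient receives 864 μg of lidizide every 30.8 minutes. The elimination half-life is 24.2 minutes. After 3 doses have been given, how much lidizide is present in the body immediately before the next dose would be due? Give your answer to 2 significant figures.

The 3 doses were given 92.4, 61.6, 30.8 minutes ago.
Total = 864·(1/2)^(92.4/24.2) + 864·(1/2)^(61.6/24.2) + 864·(1/2)^(30.8/24.2)
      = 61.253 + 148 + 357.59 ≈ 566.84 μg.

570 μg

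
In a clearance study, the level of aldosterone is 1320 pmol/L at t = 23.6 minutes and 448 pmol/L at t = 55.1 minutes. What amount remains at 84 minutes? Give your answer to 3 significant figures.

166 pmol/L

Over Δt = 55.1 − 23.6 = 31.5 minutes, the level fell by a factor of 1320/448 ≈ 2.9464.
n = log₂(2.9464) ≈ 1.559 half-lives, so t½ = 31.5/1.559 ≈ 20.206 minutes.
From t = 55.1 to t = 84: 448 × (1/2)^((84−55.1)/20.206) ≈ 166.23 pmol/L.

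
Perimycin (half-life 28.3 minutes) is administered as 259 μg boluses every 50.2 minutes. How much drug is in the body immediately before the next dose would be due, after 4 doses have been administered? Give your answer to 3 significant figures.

The 4 doses were given 200.8, 150.6, 100.4, 50.2 minutes ago.
Total = 259·(1/2)^(200.8/28.3) + 259·(1/2)^(150.6/28.3) + 259·(1/2)^(100.4/28.3) + 259·(1/2)^(50.2/28.3)
      = 1.894 + 6.4767 + 22.148 + 75.739 ≈ 106.26 μg.

106 μg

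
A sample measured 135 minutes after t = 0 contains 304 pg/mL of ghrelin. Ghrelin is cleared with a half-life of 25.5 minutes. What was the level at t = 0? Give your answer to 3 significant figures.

Number of half-lives elapsed: n = 135/25.5 ≈ 5.2941.
A₀ = A × 2^n = 304 × 2^5.2941 = 304 × 39.236 ≈ 11928 pg/mL.

11900 pg/mL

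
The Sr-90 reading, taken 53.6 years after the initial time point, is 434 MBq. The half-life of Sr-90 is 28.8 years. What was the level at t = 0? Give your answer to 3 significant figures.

Number of half-lives elapsed: n = 53.6/28.8 ≈ 1.8611.
A₀ = A × 2^n = 434 × 2^1.8611 = 434 × 3.6329 ≈ 1576.7 MBq.

1580 MBq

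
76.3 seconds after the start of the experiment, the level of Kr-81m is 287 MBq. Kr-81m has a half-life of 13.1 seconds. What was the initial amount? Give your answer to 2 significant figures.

Number of half-lives elapsed: n = 76.3/13.1 ≈ 5.8244.
A₀ = A × 2^n = 287 × 2^5.8244 = 287 × 56.667 ≈ 16263 MBq.

16000 MBq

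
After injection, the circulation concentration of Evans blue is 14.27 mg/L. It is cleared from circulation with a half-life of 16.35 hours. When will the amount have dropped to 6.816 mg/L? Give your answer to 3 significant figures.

Fraction remaining = 6.816/14.27 ≈ 0.47765.
n = log₂(14.27/6.816) = ln(2.0936)/ln 2 ≈ 1.066 half-lives.
t = n × t½ = 1.066 × 16.35 ≈ 17.429 hours.

17.4 hours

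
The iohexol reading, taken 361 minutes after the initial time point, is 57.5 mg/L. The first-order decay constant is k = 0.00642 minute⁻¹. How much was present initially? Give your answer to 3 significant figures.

584 mg/L

t½ = ln 2 / k = 0.69315 / 0.00642 ≈ 107.97 minutes.
Number of half-lives elapsed: n = 361/107.97 ≈ 3.3436.
A₀ = A × 2^n = 57.5 × 2^3.3436 = 57.5 × 10.151 ≈ 583.71 mg/L.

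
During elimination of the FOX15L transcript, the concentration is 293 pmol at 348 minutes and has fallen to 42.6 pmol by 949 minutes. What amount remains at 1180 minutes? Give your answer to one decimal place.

Over Δt = 949 − 348 = 601 minutes, the level fell by a factor of 293/42.6 ≈ 6.8779.
n = log₂(6.8779) ≈ 2.782 half-lives, so t½ = 601/2.782 ≈ 216.03 minutes.
From t = 949 to t = 1180: 42.6 × (1/2)^((1180−949)/216.03) ≈ 20.301 pmol.

20.3 pmol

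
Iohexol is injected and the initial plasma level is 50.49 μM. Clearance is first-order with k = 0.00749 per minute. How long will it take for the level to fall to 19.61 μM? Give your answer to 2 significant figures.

130 minutes

t½ = ln 2 / k = 0.69315 / 0.00749 ≈ 92.543 minutes.
Fraction remaining = 19.61/50.49 ≈ 0.38839.
n = log₂(50.49/19.61) = ln(2.5747)/ln 2 ≈ 1.3644 half-lives.
t = n × t½ = 1.3644 × 92.543 ≈ 126.27 minutes.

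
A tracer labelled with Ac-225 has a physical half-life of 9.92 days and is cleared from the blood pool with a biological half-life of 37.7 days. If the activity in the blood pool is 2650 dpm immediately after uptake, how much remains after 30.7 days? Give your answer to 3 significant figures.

1/t_eff = 1/t_phys + 1/t_biol = 1/9.92 + 1/37.7 = 0.12733 per day.
t_eff = 9.92 × 37.7 / (9.92 + 37.7) ≈ 7.8535 days.
Remaining = 2650 × (1/2)^(30.7/7.8535) = 2650 × (1/2)^3.9091 ≈ 176.4 dpm.

176 dpm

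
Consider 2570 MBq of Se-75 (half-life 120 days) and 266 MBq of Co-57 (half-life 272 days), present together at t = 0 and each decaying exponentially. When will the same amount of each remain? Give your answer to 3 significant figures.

703 days

Set 2570·(1/2)^(t/120) = 266·(1/2)^(t/272).
Taking log₂: log₂(2570/266) = t·(1/120 − 1/272).
log₂(9.6617) = 3.2723; 1/120 − 1/272 = 0.0046569.
t = 3.2723 / 0.0046569 ≈ 702.68 days.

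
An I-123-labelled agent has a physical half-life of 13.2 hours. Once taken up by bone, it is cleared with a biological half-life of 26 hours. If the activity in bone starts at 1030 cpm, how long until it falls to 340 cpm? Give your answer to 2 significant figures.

1/t_eff = 1/t_phys + 1/t_biol = 1/13.2 + 1/26 = 0.11422 per hour.
t_eff = 13.2 × 26 / (13.2 + 26) ≈ 8.7551 hours.
n = log₂(1030/340) ≈ 1.599; t = 1.599 × 8.7551 ≈ 14 hours.

14 hours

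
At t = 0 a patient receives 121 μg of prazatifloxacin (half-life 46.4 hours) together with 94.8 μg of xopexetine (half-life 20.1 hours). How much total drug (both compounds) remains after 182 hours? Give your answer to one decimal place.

prazatifloxacin: 121 × (1/2)^(182/46.4) = 121 × (1/2)^3.9224 ≈ 7.9803 μg.
xopexetine: 94.8 × (1/2)^(182/20.1) = 94.8 × (1/2)^9.0547 ≈ 0.17826 μg.
Total = 7.9803 + 0.17826 ≈ 8.1586 μg.

8.2 μg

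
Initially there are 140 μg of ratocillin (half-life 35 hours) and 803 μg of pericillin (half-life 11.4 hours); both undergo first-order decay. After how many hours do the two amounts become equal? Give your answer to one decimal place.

42.6 hours

Set 140·(1/2)^(t/35) = 803·(1/2)^(t/11.4).
Taking log₂: log₂(140/803) = t·(1/35 − 1/11.4).
log₂(0.17435) = -2.52; 1/35 − 1/11.4 = -0.059148.
t = -2.52 / -0.059148 ≈ 42.605 hours.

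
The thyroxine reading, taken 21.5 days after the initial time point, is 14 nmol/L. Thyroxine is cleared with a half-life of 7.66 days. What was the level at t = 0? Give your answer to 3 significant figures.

98.0 nmol/L

Number of half-lives elapsed: n = 21.5/7.66 ≈ 2.8068.
A₀ = A × 2^n = 14 × 2^2.8068 = 14 × 6.9973 ≈ 97.962 nmol/L.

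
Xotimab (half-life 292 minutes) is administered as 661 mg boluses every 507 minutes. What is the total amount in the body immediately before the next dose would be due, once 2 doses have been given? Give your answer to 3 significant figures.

The 2 doses were given 1014, 507 minutes ago.
Total = 661·(1/2)^(1014/292) + 661·(1/2)^(507/292)
      = 59.545 + 198.39 ≈ 257.94 mg.

258 mg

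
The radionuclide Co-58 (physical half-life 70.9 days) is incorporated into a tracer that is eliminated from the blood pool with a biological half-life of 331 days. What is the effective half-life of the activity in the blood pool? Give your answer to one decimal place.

1/t_eff = 1/t_phys + 1/t_biol = 1/70.9 + 1/331 = 0.017126 per day.
t_eff = 70.9 × 331 / (70.9 + 331) ≈ 58.392 days.

58.4 days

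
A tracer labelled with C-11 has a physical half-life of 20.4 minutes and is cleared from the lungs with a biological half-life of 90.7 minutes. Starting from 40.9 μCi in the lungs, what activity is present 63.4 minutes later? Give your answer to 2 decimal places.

2.92 μCi

1/t_eff = 1/t_phys + 1/t_biol = 1/20.4 + 1/90.7 = 0.060045 per minute.
t_eff = 20.4 × 90.7 / (20.4 + 90.7) ≈ 16.654 minutes.
Remaining = 40.9 × (1/2)^(63.4/16.654) = 40.9 × (1/2)^3.8069 ≈ 2.9224 μCi.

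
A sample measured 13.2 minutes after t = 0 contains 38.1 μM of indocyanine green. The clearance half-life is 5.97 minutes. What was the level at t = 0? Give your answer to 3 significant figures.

Number of half-lives elapsed: n = 13.2/5.97 ≈ 2.2111.
A₀ = A × 2^n = 38.1 × 2^2.2111 = 38.1 × 4.6301 ≈ 176.41 μM.

176 μM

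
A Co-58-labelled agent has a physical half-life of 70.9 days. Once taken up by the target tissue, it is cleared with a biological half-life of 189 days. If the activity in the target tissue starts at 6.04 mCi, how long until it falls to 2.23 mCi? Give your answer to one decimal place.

1/t_eff = 1/t_phys + 1/t_biol = 1/70.9 + 1/189 = 0.019395 per day.
t_eff = 70.9 × 189 / (70.9 + 189) ≈ 51.559 days.
n = log₂(6.04/2.23) ≈ 1.4375; t = 1.4375 × 51.559 ≈ 74.116 days.

74.1 days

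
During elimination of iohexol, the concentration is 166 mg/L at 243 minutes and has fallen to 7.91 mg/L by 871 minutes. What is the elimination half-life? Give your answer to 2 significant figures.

Over Δt = 871 − 243 = 628 minutes, the level fell by a factor of 166/7.91 ≈ 20.986.
n = log₂(20.986) ≈ 4.3914 half-lives, so t½ = 628/4.3914 ≈ 143.01 minutes.

140 minutes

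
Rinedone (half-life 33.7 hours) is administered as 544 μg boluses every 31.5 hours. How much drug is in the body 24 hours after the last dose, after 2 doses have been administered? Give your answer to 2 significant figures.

510 μg

The 2 doses were given 55.5, 24 hours ago.
Total = 544·(1/2)^(55.5/33.7) + 544·(1/2)^(24/33.7)
      = 173.72 + 332.06 ≈ 505.77 μg.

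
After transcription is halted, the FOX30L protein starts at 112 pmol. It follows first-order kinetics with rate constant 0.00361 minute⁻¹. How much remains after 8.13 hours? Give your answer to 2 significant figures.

t½ = ln 2 / λ = 0.69315 / 0.00361 ≈ 192.01 minutes.
Convert the elapsed time: 8.13 hours = 487.8 minutes.
Number of half-lives: n = 487.8/192.01 ≈ 2.5405.
Remaining = 112 × (1/2)^2.5405 = 112 × 0.17188 ≈ 19.251 pmol.

19 pmol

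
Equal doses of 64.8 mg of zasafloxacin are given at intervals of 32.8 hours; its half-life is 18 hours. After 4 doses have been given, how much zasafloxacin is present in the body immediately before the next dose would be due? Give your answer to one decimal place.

The 4 doses were given 131.2, 98.4, 65.6, 32.8 hours ago.
Total = 64.8·(1/2)^(131.2/18) + 64.8·(1/2)^(98.4/18) + 64.8·(1/2)^(65.6/18) + 64.8·(1/2)^(32.8/18)
      = 0.41438 + 1.4654 + 5.1819 + 18.324 ≈ 25.386 mg.

25.4 mg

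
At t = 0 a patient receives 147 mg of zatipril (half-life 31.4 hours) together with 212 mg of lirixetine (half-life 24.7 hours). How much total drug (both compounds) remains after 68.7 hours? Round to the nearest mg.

63 mg

zatipril: 147 × (1/2)^(68.7/31.4) = 147 × (1/2)^2.1879 ≈ 32.262 mg.
lirixetine: 212 × (1/2)^(68.7/24.7) = 212 × (1/2)^2.7814 ≈ 30.836 mg.
Total = 32.262 + 30.836 ≈ 63.098 mg.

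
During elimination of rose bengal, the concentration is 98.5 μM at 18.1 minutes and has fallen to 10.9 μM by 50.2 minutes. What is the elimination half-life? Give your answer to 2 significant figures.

10 minutes

Over Δt = 50.2 − 18.1 = 32.1 minutes, the level fell by a factor of 98.5/10.9 ≈ 9.0367.
n = log₂(9.0367) ≈ 3.1758 half-lives, so t½ = 32.1/3.1758 ≈ 10.108 minutes.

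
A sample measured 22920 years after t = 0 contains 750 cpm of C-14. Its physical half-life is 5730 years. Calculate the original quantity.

Number of half-lives elapsed: n = 22920/5730 ≈ 4.
A₀ = A × 2^n = 750 × 2^4 = 750 × 16 ≈ 12000 cpm.

12000 cpm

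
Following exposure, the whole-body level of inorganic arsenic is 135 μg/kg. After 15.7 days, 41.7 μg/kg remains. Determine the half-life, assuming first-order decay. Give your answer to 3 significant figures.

A/A₀ = 41.7/135 ≈ 0.30889.
n = log₂(3.2374) ≈ 1.6948 half-lives elapsed in 15.7 days.
t½ = 15.7/1.6948 ≈ 9.2634 days.

9.26 days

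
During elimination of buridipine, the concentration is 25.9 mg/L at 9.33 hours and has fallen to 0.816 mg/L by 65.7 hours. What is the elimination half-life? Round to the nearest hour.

11 hours

Over Δt = 65.7 − 9.33 = 56.37 hours, the level fell by a factor of 25.9/0.816 ≈ 31.74.
n = log₂(31.74) ≈ 4.9882 half-lives, so t½ = 56.37/4.9882 ≈ 11.301 hours.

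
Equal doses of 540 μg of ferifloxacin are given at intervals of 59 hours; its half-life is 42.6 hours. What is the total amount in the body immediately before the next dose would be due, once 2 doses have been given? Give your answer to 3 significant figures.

286 μg

The 2 doses were given 118, 59 hours ago.
Total = 540·(1/2)^(118/42.6) + 540·(1/2)^(59/42.6)
      = 79.169 + 206.76 ≈ 285.93 μg.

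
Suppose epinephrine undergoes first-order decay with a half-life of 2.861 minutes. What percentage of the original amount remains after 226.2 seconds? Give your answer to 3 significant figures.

40.1%

226.2 seconds = 3.77 minutes.
n = 3.77/2.861 ≈ 1.3177 half-lives.
Fraction remaining = (1/2)^1.3177 ≈ 0.40117, i.e. 40.117%.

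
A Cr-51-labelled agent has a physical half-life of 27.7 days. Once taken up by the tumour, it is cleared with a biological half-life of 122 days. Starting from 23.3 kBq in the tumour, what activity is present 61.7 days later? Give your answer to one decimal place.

3.5 kBq

1/t_eff = 1/t_phys + 1/t_biol = 1/27.7 + 1/122 = 0.044298 per day.
t_eff = 27.7 × 122 / (27.7 + 122) ≈ 22.574 days.
Remaining = 23.3 × (1/2)^(61.7/22.574) = 23.3 × (1/2)^2.7332 ≈ 3.5042 kBq.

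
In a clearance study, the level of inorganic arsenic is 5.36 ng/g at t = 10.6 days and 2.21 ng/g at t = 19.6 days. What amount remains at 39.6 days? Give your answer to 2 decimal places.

Over Δt = 19.6 − 10.6 = 9 days, the level fell by a factor of 5.36/2.21 ≈ 2.4253.
n = log₂(2.4253) ≈ 1.2782 half-lives, so t½ = 9/1.2782 ≈ 7.0412 days.
From t = 19.6 to t = 39.6: 2.21 × (1/2)^((39.6−19.6)/7.0412) ≈ 0.30856 ng/g.

0.31 ng/g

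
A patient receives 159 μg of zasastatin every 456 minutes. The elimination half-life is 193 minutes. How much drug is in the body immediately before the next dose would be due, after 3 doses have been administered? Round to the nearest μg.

The 3 doses were given 1368, 912, 456 minutes ago.
Total = 159·(1/2)^(1368/193) + 159·(1/2)^(912/193) + 159·(1/2)^(456/193)
      = 1.1686 + 6.0105 + 30.914 ≈ 38.093 μg.

38 μg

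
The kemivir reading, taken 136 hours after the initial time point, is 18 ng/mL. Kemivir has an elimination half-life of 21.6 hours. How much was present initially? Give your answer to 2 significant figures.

Number of half-lives elapsed: n = 136/21.6 ≈ 6.2963.
A₀ = A × 2^n = 18 × 2^6.2963 = 18 × 78.591 ≈ 1414.6 ng/mL.

1400 ng/mL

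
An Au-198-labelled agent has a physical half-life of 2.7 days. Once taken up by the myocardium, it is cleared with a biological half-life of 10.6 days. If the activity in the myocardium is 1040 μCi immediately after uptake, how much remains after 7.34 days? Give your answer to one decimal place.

1/t_eff = 1/t_phys + 1/t_biol = 1/2.7 + 1/10.6 = 0.46471 per day.
t_eff = 2.7 × 10.6 / (2.7 + 10.6) ≈ 2.1519 days.
Remaining = 1040 × (1/2)^(7.34/2.1519) = 1040 × (1/2)^3.411 ≈ 97.775 μCi.

97.8 μCi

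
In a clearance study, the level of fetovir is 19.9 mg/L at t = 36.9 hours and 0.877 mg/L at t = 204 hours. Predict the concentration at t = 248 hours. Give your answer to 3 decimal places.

Over Δt = 204 − 36.9 = 167.1 hours, the level fell by a factor of 19.9/0.877 ≈ 22.691.
n = log₂(22.691) ≈ 4.504 half-lives, so t½ = 167.1/4.504 ≈ 37.1 hours.
From t = 204 to t = 248: 0.877 × (1/2)^((248−204)/37.1) ≈ 0.38546 mg/L.

0.385 mg/L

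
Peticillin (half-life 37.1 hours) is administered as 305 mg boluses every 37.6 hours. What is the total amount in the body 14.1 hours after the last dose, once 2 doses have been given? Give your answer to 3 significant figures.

The 2 doses were given 51.7, 14.1 hours ago.
Total = 305·(1/2)^(51.7/37.1) + 305·(1/2)^(14.1/37.1)
      = 116.09 + 234.36 ≈ 350.46 mg.

350 mg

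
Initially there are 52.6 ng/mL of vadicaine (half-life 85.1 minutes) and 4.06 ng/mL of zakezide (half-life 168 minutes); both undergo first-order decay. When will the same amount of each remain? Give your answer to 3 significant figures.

637 minutes

Set 52.6·(1/2)^(t/85.1) = 4.06·(1/2)^(t/168).
Taking log₂: log₂(52.6/4.06) = t·(1/85.1 − 1/168).
log₂(12.956) = 3.6955; 1/85.1 − 1/168 = 0.0057985.
t = 3.6955 / 0.0057985 ≈ 637.32 minutes.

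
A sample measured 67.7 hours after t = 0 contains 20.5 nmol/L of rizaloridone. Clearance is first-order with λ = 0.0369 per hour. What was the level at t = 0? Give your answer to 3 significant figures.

t½ = ln 2 / λ = 0.69315 / 0.0369 ≈ 18.784 hours.
Number of half-lives elapsed: n = 67.7/18.784 ≈ 3.604.
A₀ = A × 2^n = 20.5 × 2^3.604 = 20.5 × 12.16 ≈ 249.27 nmol/L.

249 nmol/L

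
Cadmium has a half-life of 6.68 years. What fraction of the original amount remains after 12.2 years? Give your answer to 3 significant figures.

n = 12.2/6.68 ≈ 1.8263 half-lives.
Fraction remaining = (1/2)^1.8263 ≈ 0.28198.

0.282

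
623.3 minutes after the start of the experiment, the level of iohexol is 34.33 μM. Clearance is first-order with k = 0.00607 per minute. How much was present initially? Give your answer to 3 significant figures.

1510 μM

t½ = ln 2 / k = 0.69315 / 0.00607 ≈ 114.19 minutes.
Number of half-lives elapsed: n = 623.3/114.19 ≈ 5.4583.
A₀ = A × 2^n = 34.33 × 2^5.4583 = 34.33 × 43.967 ≈ 1509.4 μM.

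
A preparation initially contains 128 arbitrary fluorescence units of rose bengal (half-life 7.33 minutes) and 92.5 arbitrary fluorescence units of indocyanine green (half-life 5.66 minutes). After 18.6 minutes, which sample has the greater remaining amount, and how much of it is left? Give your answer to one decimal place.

rose bengal, 22.0 arbitrary fluorescence units

rose bengal: 128 × (1/2)^2.5375 ≈ 22.047 arbitrary fluorescence units.
indocyanine green: 92.5 × (1/2)^3.2862 ≈ 9.4818 arbitrary fluorescence units.
Rose bengal has more remaining, at ≈ 22.047 arbitrary fluorescence units.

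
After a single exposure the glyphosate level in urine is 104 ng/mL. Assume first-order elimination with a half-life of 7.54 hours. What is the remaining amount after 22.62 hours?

Elapsed time is 3 half-lives (22.62/7.54).
Each half-life halves the amount: 104 × (1/2)^3 = 104/8 = 13 ng/mL.

13 ng/mL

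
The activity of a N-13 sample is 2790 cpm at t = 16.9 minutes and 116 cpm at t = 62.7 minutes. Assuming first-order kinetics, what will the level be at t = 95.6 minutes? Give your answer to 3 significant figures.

Over Δt = 62.7 − 16.9 = 45.8 minutes, the level fell by a factor of 2790/116 ≈ 24.052.
n = log₂(24.052) ≈ 4.5881 half-lives, so t½ = 45.8/4.5881 ≈ 9.9824 minutes.
From t = 62.7 to t = 95.6: 116 × (1/2)^((95.6−62.7)/9.9824) ≈ 11.812 cpm.

11.8 cpm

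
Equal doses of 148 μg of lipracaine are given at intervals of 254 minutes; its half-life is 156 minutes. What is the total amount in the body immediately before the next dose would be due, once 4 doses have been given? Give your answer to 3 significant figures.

The 4 doses were given 1016, 762, 508, 254 minutes ago.
Total = 148·(1/2)^(1016/156) + 148·(1/2)^(762/156) + 148·(1/2)^(508/156) + 148·(1/2)^(254/156)
      = 1.6207 + 5.0101 + 15.488 + 47.877 ≈ 69.995 μg.

70.0 μg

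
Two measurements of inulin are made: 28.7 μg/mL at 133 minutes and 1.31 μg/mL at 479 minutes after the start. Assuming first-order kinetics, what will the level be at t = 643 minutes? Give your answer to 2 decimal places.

Over Δt = 479 − 133 = 346 minutes, the level fell by a factor of 28.7/1.31 ≈ 21.908.
n = log₂(21.908) ≈ 4.4534 half-lives, so t½ = 346/4.4534 ≈ 77.693 minutes.
From t = 479 to t = 643: 1.31 × (1/2)^((643−479)/77.693) ≈ 0.30328 μg/mL.

0.30 μg/mL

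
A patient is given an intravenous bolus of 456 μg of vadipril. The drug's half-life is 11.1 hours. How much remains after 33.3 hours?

Elapsed time is 3 half-lives (33.3/11.1).
Each half-life halves the amount: 456 × (1/2)^3 = 456/8 = 57 μg.

57 μg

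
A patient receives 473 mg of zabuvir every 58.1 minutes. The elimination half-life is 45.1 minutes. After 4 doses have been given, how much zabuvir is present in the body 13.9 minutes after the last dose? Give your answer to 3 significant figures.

629 mg

The 4 doses were given 188.2, 130.1, 72, 13.9 minutes ago.
Total = 473·(1/2)^(188.2/45.1) + 473·(1/2)^(130.1/45.1) + 473·(1/2)^(72/45.1) + 473·(1/2)^(13.9/45.1)
      = 26.223 + 64.044 + 156.42 + 382.02 ≈ 628.7 mg.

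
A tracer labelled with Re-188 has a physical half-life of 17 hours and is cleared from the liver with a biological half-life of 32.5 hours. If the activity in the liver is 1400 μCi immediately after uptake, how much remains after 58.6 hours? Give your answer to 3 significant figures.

1/t_eff = 1/t_phys + 1/t_biol = 1/17 + 1/32.5 = 0.089593 per hour.
t_eff = 17 × 32.5 / (17 + 32.5) ≈ 11.162 hours.
Remaining = 1400 × (1/2)^(58.6/11.162) = 1400 × (1/2)^5.2501 ≈ 36.786 μCi.

36.8 μCi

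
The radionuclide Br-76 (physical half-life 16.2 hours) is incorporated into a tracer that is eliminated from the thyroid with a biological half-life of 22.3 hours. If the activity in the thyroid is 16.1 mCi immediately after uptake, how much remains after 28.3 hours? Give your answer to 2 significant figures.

1/t_eff = 1/t_phys + 1/t_biol = 1/16.2 + 1/22.3 = 0.10657 per hour.
t_eff = 16.2 × 22.3 / (16.2 + 22.3) ≈ 9.3834 hours.
Remaining = 16.1 × (1/2)^(28.3/9.3834) = 16.1 × (1/2)^3.016 ≈ 1.9903 mCi.

2.0 mCi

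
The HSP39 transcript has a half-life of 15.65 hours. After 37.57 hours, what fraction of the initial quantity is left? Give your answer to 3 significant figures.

n = 37.57/15.65 ≈ 2.4006 half-lives.
Fraction remaining = (1/2)^2.4006 ≈ 0.18938.

0.189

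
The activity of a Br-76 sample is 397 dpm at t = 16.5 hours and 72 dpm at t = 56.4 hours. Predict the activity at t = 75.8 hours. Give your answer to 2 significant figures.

31 dpm

Over Δt = 56.4 − 16.5 = 39.9 hours, the level fell by a factor of 397/72 ≈ 5.5139.
n = log₂(5.5139) ≈ 2.4631 half-lives, so t½ = 39.9/2.4631 ≈ 16.199 hours.
From t = 56.4 to t = 75.8: 72 × (1/2)^((75.8−56.4)/16.199) ≈ 31.392 dpm.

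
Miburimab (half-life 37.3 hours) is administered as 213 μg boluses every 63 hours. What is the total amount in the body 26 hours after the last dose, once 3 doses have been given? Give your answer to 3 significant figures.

The 3 doses were given 152, 89, 26 hours ago.
Total = 213·(1/2)^(152/37.3) + 213·(1/2)^(89/37.3) + 213·(1/2)^(26/37.3)
      = 12.638 + 40.748 + 131.39 ≈ 184.77 μg.

185 μg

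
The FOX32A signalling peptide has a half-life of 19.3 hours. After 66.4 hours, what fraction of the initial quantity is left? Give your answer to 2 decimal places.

0.09

n = 66.4/19.3 ≈ 3.4404 half-lives.
Fraction remaining = (1/2)^3.4404 ≈ 0.092115.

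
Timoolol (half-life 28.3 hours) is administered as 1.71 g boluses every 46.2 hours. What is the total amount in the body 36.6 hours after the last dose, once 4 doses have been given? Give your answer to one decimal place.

1.0 g

The 4 doses were given 175.2, 129, 82.8, 36.6 hours ago.
Total = 1.71·(1/2)^(175.2/28.3) + 1.71·(1/2)^(129/28.3) + 1.71·(1/2)^(82.8/28.3) + 1.71·(1/2)^(36.6/28.3)
      = 0.023409 + 0.072579 + 0.22503 + 0.69772 ≈ 1.0187 g.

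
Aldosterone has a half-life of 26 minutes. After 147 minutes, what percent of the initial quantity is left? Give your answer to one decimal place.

n = 147/26 ≈ 5.6538 half-lives.
Fraction remaining = (1/2)^5.6538 ≈ 0.019862, i.e. 1.9862%.

2.0%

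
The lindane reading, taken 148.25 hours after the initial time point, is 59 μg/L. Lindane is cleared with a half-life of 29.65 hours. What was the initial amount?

1888 μg/L

Number of half-lives elapsed: n = 148.25/29.65 ≈ 5.
A₀ = A × 2^n = 59 × 2^5 = 59 × 32 ≈ 1888 μg/L.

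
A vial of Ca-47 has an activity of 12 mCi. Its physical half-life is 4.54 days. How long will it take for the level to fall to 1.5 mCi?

1.5/12 = 1/8, so 3 half-lives have elapsed.
t = 3 × 4.54 = 13.62 days.

13.62 days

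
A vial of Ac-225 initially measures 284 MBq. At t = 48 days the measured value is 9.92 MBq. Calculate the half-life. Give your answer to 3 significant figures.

9.92 days

A/A₀ = 9.92/284 ≈ 0.03493.
n = log₂(28.629) ≈ 4.8394 half-lives elapsed in 48 days.
t½ = 48/4.8394 ≈ 9.9186 days.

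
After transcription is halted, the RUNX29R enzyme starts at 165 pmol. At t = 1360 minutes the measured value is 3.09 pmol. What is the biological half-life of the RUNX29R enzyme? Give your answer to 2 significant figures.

A/A₀ = 3.09/165 ≈ 0.018727.
n = log₂(53.398) ≈ 5.7387 half-lives elapsed in 1360 minutes.
t½ = 1360/5.7387 ≈ 236.99 minutes.

240 minutes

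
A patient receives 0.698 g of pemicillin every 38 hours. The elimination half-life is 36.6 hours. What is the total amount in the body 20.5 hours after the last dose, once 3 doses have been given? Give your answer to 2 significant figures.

0.82 g

The 3 doses were given 96.5, 58.5, 20.5 hours ago.
Total = 0.698·(1/2)^(96.5/36.6) + 0.698·(1/2)^(58.5/36.6) + 0.698·(1/2)^(20.5/36.6)
      = 0.11224 + 0.23052 + 0.47342 ≈ 0.81618 g.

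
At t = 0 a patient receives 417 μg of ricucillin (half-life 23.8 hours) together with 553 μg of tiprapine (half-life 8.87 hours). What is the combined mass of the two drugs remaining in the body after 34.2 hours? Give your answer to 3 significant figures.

192 μg

ricucillin: 417 × (1/2)^(34.2/23.8) = 417 × (1/2)^1.437 ≈ 154.02 μg.
tiprapine: 553 × (1/2)^(34.2/8.87) = 553 × (1/2)^3.8557 ≈ 38.198 μg.
Total = 154.02 + 38.198 ≈ 192.21 μg.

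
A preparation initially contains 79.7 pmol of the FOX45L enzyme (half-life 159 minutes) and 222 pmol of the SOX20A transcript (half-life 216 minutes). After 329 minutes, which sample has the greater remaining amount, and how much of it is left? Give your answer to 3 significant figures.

SOX20A transcript, 77.2 pmol

FOX45L enzyme: 79.7 × (1/2)^2.0692 ≈ 18.992 pmol.
SOX20A transcript: 222 × (1/2)^1.5231 ≈ 77.24 pmol.
SOX20A transcript has more remaining, at ≈ 77.24 pmol.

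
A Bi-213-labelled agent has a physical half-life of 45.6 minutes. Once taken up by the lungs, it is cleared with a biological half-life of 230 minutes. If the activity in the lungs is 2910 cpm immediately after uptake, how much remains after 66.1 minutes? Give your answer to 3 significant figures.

1/t_eff = 1/t_phys + 1/t_biol = 1/45.6 + 1/230 = 0.026278 per minute.
t_eff = 45.6 × 230 / (45.6 + 230) ≈ 38.055 minutes.
Remaining = 2910 × (1/2)^(66.1/38.055) = 2910 × (1/2)^1.737 ≈ 873.01 cpm.

873 cpm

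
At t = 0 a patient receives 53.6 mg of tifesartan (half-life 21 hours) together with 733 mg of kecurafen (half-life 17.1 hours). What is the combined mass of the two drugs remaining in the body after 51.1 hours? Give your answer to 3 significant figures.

102 mg

tifesartan: 53.6 × (1/2)^(51.1/21) = 53.6 × (1/2)^2.4333 ≈ 9.9234 mg.
kecurafen: 733 × (1/2)^(51.1/17.1) = 733 × (1/2)^2.9883 ≈ 92.371 mg.
Total = 9.9234 + 92.371 ≈ 102.29 mg.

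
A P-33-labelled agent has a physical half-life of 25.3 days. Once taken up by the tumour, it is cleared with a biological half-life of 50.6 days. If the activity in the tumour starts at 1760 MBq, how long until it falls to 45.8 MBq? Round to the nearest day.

89 days

1/t_eff = 1/t_phys + 1/t_biol = 1/25.3 + 1/50.6 = 0.059289 per day.
t_eff = 25.3 × 50.6 / (25.3 + 50.6) ≈ 16.867 days.
n = log₂(1760/45.8) ≈ 5.2641; t = 5.2641 × 16.867 ≈ 88.788 days.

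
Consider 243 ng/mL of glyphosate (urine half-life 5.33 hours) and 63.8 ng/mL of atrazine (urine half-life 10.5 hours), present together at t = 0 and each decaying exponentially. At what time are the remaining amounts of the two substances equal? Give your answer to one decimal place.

Set 243·(1/2)^(t/5.33) = 63.8·(1/2)^(t/10.5).
Taking log₂: log₂(243/63.8) = t·(1/5.33 − 1/10.5).
log₂(3.8088) = 1.9293; 1/5.33 − 1/10.5 = 0.092379.
t = 1.9293 / 0.092379 ≈ 20.885 hours.

20.9 hours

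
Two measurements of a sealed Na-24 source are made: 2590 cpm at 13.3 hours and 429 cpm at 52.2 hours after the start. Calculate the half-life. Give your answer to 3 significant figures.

Over Δt = 52.2 − 13.3 = 38.9 hours, the level fell by a factor of 2590/429 ≈ 6.0373.
n = log₂(6.0373) ≈ 2.5939 half-lives, so t½ = 38.9/2.5939 ≈ 14.997 hours.

15.0 hours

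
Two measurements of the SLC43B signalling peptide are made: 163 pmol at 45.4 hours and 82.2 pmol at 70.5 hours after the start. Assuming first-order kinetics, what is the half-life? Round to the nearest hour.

Over Δt = 70.5 − 45.4 = 25.1 hours, the level fell by a factor of 163/82.2 ≈ 1.983.
n = log₂(1.983) ≈ 0.98766 half-lives, so t½ = 25.1/0.98766 ≈ 25.414 hours.

25 hours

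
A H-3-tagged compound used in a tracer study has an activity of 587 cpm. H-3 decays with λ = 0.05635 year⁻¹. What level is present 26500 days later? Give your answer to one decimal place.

t½ = ln 2 / λ = 0.69315 / 0.05635 ≈ 12.301 years.
Convert the elapsed time: 26500 days = 72.6027 years.
Number of half-lives: n = 72.6027/12.301 ≈ 5.9023.
Remaining = 587 × (1/2)^5.9023 = 587 × 0.01672 ≈ 9.8145 cpm.

9.8 cpm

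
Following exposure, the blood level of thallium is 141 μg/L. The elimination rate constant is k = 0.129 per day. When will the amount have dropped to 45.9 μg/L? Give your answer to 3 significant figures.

8.70 days

t½ = ln 2 / k = 0.69315 / 0.129 ≈ 5.3732 days.
Fraction remaining = 45.9/141 ≈ 0.32553.
n = log₂(141/45.9) = ln(3.0719)/ln 2 ≈ 1.6191 half-lives.
t = n × t½ = 1.6191 × 5.3732 ≈ 8.7 days.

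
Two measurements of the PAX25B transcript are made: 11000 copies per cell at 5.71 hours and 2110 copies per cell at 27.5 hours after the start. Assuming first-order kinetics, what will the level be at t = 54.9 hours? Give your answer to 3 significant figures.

265 copies per cell

Over Δt = 27.5 − 5.71 = 21.79 hours, the level fell by a factor of 11000/2110 ≈ 5.2133.
n = log₂(5.2133) ≈ 2.3822 half-lives, so t½ = 21.79/2.3822 ≈ 9.1471 hours.
From t = 27.5 to t = 54.9: 2110 × (1/2)^((54.9−27.5)/9.1471) ≈ 264.57 copies per cell.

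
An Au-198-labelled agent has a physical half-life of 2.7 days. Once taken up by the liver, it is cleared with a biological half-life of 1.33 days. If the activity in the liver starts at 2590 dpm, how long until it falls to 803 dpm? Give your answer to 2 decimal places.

1/t_eff = 1/t_phys + 1/t_biol = 1/2.7 + 1/1.33 = 1.1223 per day.
t_eff = 2.7 × 1.33 / (2.7 + 1.33) ≈ 0.89107 days.
n = log₂(2590/803) ≈ 1.6895; t = 1.6895 × 0.89107 ≈ 1.5054 days.

1.51 days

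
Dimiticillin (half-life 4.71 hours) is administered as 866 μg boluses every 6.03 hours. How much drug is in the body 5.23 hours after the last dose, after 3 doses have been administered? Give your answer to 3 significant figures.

634 μg

The 3 doses were given 17.29, 11.26, 5.23 hours ago.
Total = 866·(1/2)^(17.29/4.71) + 866·(1/2)^(11.26/4.71) + 866·(1/2)^(5.23/4.71)
      = 67.993 + 165.14 + 401.1 ≈ 634.24 μg.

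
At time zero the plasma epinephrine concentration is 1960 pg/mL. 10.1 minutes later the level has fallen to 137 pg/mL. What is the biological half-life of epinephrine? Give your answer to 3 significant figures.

A/A₀ = 137/1960 ≈ 0.069898.
n = log₂(14.307) ≈ 3.8386 half-lives elapsed in 10.1 minutes.
t½ = 10.1/3.8386 ≈ 2.6312 minutes.

2.63 minutes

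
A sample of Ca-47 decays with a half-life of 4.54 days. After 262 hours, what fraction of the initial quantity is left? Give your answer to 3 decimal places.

262 hours = 10.9167 days.
n = 10.9167/4.54 ≈ 2.4046 half-lives.
Fraction remaining = (1/2)^2.4046 ≈ 0.18887.

0.189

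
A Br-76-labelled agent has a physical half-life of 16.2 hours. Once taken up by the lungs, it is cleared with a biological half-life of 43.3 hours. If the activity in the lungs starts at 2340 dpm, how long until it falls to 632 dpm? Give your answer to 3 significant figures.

22.3 hours

1/t_eff = 1/t_phys + 1/t_biol = 1/16.2 + 1/43.3 = 0.084823 per hour.
t_eff = 16.2 × 43.3 / (16.2 + 43.3) ≈ 11.789 hours.
n = log₂(2340/632) ≈ 1.8885; t = 1.8885 × 11.789 ≈ 22.264 hours.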